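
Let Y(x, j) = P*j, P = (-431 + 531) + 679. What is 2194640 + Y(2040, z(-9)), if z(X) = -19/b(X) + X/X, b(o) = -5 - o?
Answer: 8766875/4 ≈ 2.1917e+6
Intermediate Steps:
P = 779 (P = 100 + 679 = 779)
z(X) = 1 - 19/(-5 - X) (z(X) = -19/(-5 - X) + X/X = -19/(-5 - X) + 1 = 1 - 19/(-5 - X))
Y(x, j) = 779*j
2194640 + Y(2040, z(-9)) = 2194640 + 779*((24 - 9)/(5 - 9)) = 2194640 + 779*(15/(-4)) = 2194640 + 779*(-1/4*15) = 2194640 + 779*(-15/4) = 2194640 - 11685/4 = 8766875/4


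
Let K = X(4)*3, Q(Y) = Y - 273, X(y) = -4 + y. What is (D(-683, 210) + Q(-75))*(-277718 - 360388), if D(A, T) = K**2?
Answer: 222060888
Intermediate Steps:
Q(Y) = -273 + Y
K = 0 (K = (-4 + 4)*3 = 0*3 = 0)
D(A, T) = 0 (D(A, T) = 0**2 = 0)
(D(-683, 210) + Q(-75))*(-277718 - 360388) = (0 + (-273 - 75))*(-277718 - 360388) = (0 - 348)*(-638106) = -348*(-638106) = 222060888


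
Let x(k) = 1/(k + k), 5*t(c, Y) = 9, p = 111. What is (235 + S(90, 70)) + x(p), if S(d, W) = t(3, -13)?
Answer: 262853/1110 ≈ 236.80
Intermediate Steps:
t(c, Y) = 9/5 (t(c, Y) = (⅕)*9 = 9/5)
S(d, W) = 9/5
x(k) = 1/(2*k)
(235 + S(90, 70)) + x(p) = (235 + 9/5) + (½)/111 = 1184/5 + (½)*(1/111) = 1184/5 + 1/222 = 262853/1110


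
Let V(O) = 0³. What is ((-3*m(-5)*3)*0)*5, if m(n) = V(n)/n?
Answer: 0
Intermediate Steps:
V(O) = 0
m(n) = 0 (m(n) = 0/n = 0)
((-3*m(-5)*3)*0)*5 = ((-3*0*3)*0)*5 = ((0*3)*0)*5 = (0*0)*5 = 0*5 = 0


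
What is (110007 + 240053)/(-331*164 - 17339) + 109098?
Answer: 7813575994/71623 ≈ 1.0909e+5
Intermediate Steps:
(110007 + 240053)/(-331*164 - 17339) + 109098 = 350060/(-54284 - 17339) + 109098 = 350060/(-71623) + 109098 = 350060*(-1/71623) + 109098 = -350060/71623 + 109098 = 7813575994/71623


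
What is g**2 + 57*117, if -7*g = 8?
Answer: 326845/49 ≈ 6670.3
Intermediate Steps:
g = -8/7 (g = -1/7*8 = -8/7 ≈ -1.1429)
g**2 + 57*117 = (-8/7)**2 + 57*117 = 64/49 + 6669 = 326845/49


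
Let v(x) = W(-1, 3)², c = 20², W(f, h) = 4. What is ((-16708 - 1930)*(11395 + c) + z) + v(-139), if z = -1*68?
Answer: -219835262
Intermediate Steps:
z = -68
c = 400
v(x) = 16 (v(x) = 4² = 16)
((-16708 - 1930)*(11395 + c) + z) + v(-139) = ((-16708 - 1930)*(11395 + 400) - 68) + 16 = (-18638*11795 - 68) + 16 = (-219835210 - 68) + 16 = -219835278 + 16 = -219835262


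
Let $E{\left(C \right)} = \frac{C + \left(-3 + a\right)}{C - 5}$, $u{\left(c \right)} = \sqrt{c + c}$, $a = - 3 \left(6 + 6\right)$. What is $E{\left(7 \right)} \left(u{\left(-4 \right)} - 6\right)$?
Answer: $96 - 32 i \sqrt{2} \approx 96.0 - 45.255 i$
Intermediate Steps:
$a = -36$ ($a = \left(-3\right) 12 = -36$)
$u{\left(c \right)} = \sqrt{2} \sqrt{c}$ ($u{\left(c \right)} = \sqrt{2 c} = \sqrt{2} \sqrt{c}$)
$E{\left(C \right)} = \frac{-39 + C}{-5 + C}$ ($E{\left(C \right)} = \frac{C - 39}{C - 5} = \frac{C - 39}{-5 + C} = \frac{-39 + C}{-5 + C}$)
$E{\left(7 \right)} \left(u{\left(-4 \right)} - 6\right) = \frac{-39 + 7}{-5 + 7} \left(\sqrt{2} \sqrt{-4} - 6\right) = \frac{1}{2} \left(-32\right) \left(\sqrt{2} \cdot 2 i - 6\right) = \frac{1}{2} \left(-32\right) \left(2 i \sqrt{2} - 6\right) = - 16 \left(-6 + 2 i \sqrt{2}\right) = 96 - 32 i \sqrt{2}$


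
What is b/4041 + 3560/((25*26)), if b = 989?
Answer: 1502881/262665 ≈ 5.7217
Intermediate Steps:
b/4041 + 3560/((25*26)) = 989/4041 + 3560/((25*26)) = 989*(1/4041) + 3560/650 = 989/4041 + 3560*(1/650) = 989/4041 + 356/65 = 1502881/262665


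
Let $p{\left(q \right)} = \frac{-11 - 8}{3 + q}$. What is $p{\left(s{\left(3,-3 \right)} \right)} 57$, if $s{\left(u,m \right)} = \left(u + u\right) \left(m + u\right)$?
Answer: $-361$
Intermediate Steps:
$s{\left(u,m \right)} = 2 u \left(m + u\right)$
$p{\left(q \right)} = - \frac{19}{3 + q}$
$p{\left(s{\left(3,-3 \right)} \right)} 57 = - \frac{19}{3 + 2 \cdot 3 \left(-3 + 3\right)} 57 = - \frac{19}{3 + 2 \cdot 3 \cdot 0} \cdot 57 = - \frac{19}{3 + 0} \cdot 57 = - \frac{19}{3} \cdot 57 = \left(-19\right) \frac{1}{3} \cdot 57 = \left(- \frac{19}{3}\right) 57 = -361$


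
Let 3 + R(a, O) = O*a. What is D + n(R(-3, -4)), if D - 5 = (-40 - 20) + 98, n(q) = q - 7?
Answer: 45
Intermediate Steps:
R(a, O) = -3 + O*a
n(q) = -7 + q
D = 43 (D = 5 + ((-40 - 20) + 98) = 5 + (-60 + 98) = 5 + 38 = 43)
D + n(R(-3, -4)) = 43 + (-7 + (-3 - 4*(-3))) = 43 + (-7 + (-3 + 12)) = 43 + (-7 + 9) = 43 + 2 = 45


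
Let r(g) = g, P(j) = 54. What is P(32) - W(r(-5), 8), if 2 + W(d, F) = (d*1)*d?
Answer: 31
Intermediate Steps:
W(d, F) = -2 + d² (W(d, F) = -2 + (d*1)*d = -2 + d*d = -2 + d²)
P(32) - W(r(-5), 8) = 54 - (-2 + (-5)²) = 54 - (-2 + 25) = 54 - 1*23 = 54 - 23 = 31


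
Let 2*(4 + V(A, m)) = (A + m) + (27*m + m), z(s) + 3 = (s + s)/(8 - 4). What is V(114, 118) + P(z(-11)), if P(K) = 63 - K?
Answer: 3671/2 ≈ 1835.5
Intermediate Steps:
z(s) = -3 + s/2 (z(s) = -3 + (s + s)/(8 - 4) = -3 + (2*s)/4 = -3 + (2*s)*(¼) = -3 + s/2)
V(A, m) = -4 + A/2 + 29*m/2 (V(A, m) = -4 + ((A + m) + (27*m + m))/2 = -4 + ((A + m) + 28*m)/2 = -4 + (A + 29*m)/2 = -4 + (A/2 + 29*m/2) = -4 + A/2 + 29*m/2)
V(114, 118) + P(z(-11)) = (-4 + (½)*114 + (29/2)*118) + (63 - (-3 + (½)*(-11))) = (-4 + 57 + 1711) + (63 - (-3 - 11/2)) = 1764 + (63 - 1*(-17/2)) = 1764 + (63 + 17/2) = 1764 + 143/2 = 3671/2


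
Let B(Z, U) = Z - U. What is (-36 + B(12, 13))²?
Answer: 1369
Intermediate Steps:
(-36 + B(12, 13))² = (-36 + (12 - 1*13))² = (-36 + (12 - 13))² = (-36 - 1)² = (-37)² = 1369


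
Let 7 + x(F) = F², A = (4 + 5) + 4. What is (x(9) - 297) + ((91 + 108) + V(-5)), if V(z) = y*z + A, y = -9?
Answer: 34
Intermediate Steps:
A = 13 (A = 9 + 4 = 13)
V(z) = 13 - 9*z (V(z) = -9*z + 13 = 13 - 9*z)
x(F) = -7 + F²
(x(9) - 297) + ((91 + 108) + V(-5)) = ((-7 + 9²) - 297) + ((91 + 108) + (13 - 9*(-5))) = ((-7 + 81) - 297) + (199 + (13 + 45)) = (74 - 297) + (199 + 58) = -223 + 257 = 34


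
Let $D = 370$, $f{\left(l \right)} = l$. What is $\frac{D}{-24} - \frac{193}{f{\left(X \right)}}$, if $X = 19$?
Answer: $- \frac{5831}{228} \approx -25.575$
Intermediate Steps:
$\frac{D}{-24} - \frac{193}{f{\left(X \right)}} = \frac{370}{-24} - \frac{193}{19} = 370 \left(- \frac{1}{24}\right) - \frac{193}{19} = - \frac{185}{12} - \frac{193}{19} = - \frac{5831}{228}$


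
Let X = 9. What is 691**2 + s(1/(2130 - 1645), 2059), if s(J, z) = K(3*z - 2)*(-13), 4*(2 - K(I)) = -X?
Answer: 1909703/4 ≈ 4.7743e+5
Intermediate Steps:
K(I) = 17/4 (K(I) = 2 - (-1)*9/4 = 2 - 1/4*(-9) = 2 + 9/4 = 17/4)
s(J, z) = -221/4 (s(J, z) = (17/4)*(-13) = -221/4)
691**2 + s(1/(2130 - 1645), 2059) = 691**2 - 221/4 = 477481 - 221/4 = 1909703/4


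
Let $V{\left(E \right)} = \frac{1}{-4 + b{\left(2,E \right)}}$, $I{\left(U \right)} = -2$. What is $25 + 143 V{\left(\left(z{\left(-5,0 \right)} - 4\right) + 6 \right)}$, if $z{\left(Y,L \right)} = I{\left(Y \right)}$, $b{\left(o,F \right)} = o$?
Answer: $- \frac{93}{2} \approx -46.5$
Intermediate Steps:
$z{\left(Y,L \right)} = -2$
$V{\left(E \right)} = - \frac{1}{2}$ ($V{\left(E \right)} = \frac{1}{-4 + 2} = \frac{1}{-2} = - \frac{1}{2}$)
$25 + 143 V{\left(\left(z{\left(-5,0 \right)} - 4\right) + 6 \right)} = 25 + 143 \left(- \frac{1}{2}\right) = 25 - \frac{143}{2} = - \frac{93}{2}$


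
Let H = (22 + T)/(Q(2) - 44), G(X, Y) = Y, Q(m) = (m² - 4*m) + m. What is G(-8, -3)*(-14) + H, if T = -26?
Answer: 968/23 ≈ 42.087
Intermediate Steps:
Q(m) = m² - 3*m
H = 2/23 (H = (22 - 26)/(2*(-3 + 2) - 44) = -4/(2*(-1) - 44) = -4/(-2 - 44) = -4/(-46) = -4*(-1/46) = 2/23 ≈ 0.086957)
G(-8, -3)*(-14) + H = -3*(-14) + 2/23 = 42 + 2/23 = 968/23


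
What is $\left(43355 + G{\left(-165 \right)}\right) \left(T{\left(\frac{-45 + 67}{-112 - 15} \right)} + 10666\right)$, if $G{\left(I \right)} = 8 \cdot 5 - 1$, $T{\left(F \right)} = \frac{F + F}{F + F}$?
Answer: $462883798$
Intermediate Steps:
$T{\left(F \right)} = 1$ ($T{\left(F \right)} = \frac{2 F}{2 F} = 2 F \frac{1}{2 F} = 1$)
$G{\left(I \right)} = 39$ ($G{\left(I \right)} = 40 - 1 = 39$)
$\left(43355 + G{\left(-165 \right)}\right) \left(T{\left(\frac{-45 + 67}{-112 - 15} \right)} + 10666\right) = \left(43355 + 39\right) \left(1 + 10666\right) = 43394 \cdot 10667 = 462883798$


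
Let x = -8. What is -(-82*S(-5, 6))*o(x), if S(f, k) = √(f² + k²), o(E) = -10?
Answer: -820*√61 ≈ -6404.4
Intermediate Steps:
-(-82*S(-5, 6))*o(x) = -(-82*√((-5)² + 6²))*(-10) = -(-82*√(25 + 36))*(-10) = -(-82*√61)*(-10) = -820*√61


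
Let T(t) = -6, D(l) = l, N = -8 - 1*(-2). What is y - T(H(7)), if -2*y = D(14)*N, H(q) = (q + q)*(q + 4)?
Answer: 48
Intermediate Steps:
N = -6 (N = -8 + 2 = -6)
H(q) = 2*q*(4 + q) (H(q) = (2*q)*(4 + q) = 2*q*(4 + q))
y = 42 (y = -7*(-6) = -½*(-84) = 42)
y - T(H(7)) = 42 - 1*(-6) = 42 + 6 = 48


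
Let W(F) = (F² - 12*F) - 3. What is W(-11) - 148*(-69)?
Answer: 10462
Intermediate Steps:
W(F) = -3 + F² - 12*F
W(-11) - 148*(-69) = (-3 + (-11)² - 12*(-11)) - 148*(-69) = (-3 + 121 + 132) + 10212 = 250 + 10212 = 10462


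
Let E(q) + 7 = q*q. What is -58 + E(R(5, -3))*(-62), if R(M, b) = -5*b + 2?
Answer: -17542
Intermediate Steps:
R(M, b) = 2 - 5*b
E(q) = -7 + q² (E(q) = -7 + q*q = -7 + q²)
-58 + E(R(5, -3))*(-62) = -58 + (-7 + (2 - 5*(-3))²)*(-62) = -58 + (-7 + (2 + 15)²)*(-62) = -58 + (-7 + 17²)*(-62) = -58 + (-7 + 289)*(-62) = -58 + 282*(-62) = -58 - 17484 = -17542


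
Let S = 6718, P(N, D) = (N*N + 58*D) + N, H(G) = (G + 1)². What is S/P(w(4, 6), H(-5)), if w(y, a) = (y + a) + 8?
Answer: 3359/635 ≈ 5.2898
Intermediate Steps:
w(y, a) = 8 + a + y (w(y, a) = (a + y) + 8 = 8 + a + y)
H(G) = (1 + G)²
P(N, D) = N + N² + 58*D (P(N, D) = (N² + 58*D) + N = N + N² + 58*D)
S/P(w(4, 6), H(-5)) = 6718/((8 + 6 + 4) + (8 + 6 + 4)² + 58*(1 - 5)²) = 6718/(18 + 18² + 58*(-4)²) = 6718/(18 + 324 + 58*16) = 6718/(18 + 324 + 928) = 6718/1270 = 6718*(1/1270) = 3359/635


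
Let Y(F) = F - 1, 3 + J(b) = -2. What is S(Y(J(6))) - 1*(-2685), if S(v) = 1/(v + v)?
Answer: 32219/12 ≈ 2684.9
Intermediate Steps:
J(b) = -5 (J(b) = -3 - 2 = -5)
Y(F) = -1 + F
S(v) = 1/(2*v)
S(Y(J(6))) - 1*(-2685) = 1/(2*(-1 - 5)) - 1*(-2685) = (½)/(-6) + 2685 = (½)*(-⅙) + 2685 = -1/12 + 2685 = 32219/12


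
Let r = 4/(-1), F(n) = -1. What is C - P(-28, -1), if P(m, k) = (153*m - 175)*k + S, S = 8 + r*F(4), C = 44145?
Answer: 39674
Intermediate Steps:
r = -4 (r = 4*(-1) = -4)
S = 12 (S = 8 - 4*(-1) = 8 + 4 = 12)
P(m, k) = 12 + k*(-175 + 153*m) (P(m, k) = (153*m - 175)*k + 12 = (-175 + 153*m)*k + 12 = k*(-175 + 153*m) + 12 = 12 + k*(-175 + 153*m))
C - P(-28, -1) = 44145 - (12 - 175*(-1) + 153*(-1)*(-28)) = 44145 - (12 + 175 + 4284) = 44145 - 1*4471 = 44145 - 4471 = 39674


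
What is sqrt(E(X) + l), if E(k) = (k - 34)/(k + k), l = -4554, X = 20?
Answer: I*sqrt(455435)/10 ≈ 67.486*I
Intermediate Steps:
E(k) = (-34 + k)/(2*k) (E(k) = (-34 + k)/((2*k)) = (-34 + k)*(1/(2*k)) = (-34 + k)/(2*k))
sqrt(E(X) + l) = sqrt((1/2)*(-34 + 20)/20 - 4554) = sqrt((1/2)*(1/20)*(-14) - 4554) = sqrt(-7/20 - 4554) = sqrt(-91087/20) = I*sqrt(455435)/10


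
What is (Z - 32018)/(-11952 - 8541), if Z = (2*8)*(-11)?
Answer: 32194/20493 ≈ 1.5710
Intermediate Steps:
Z = -176 (Z = 16*(-11) = -176)
(Z - 32018)/(-11952 - 8541) = (-176 - 32018)/(-11952 - 8541) = -32194/(-20493) = -32194*(-1/20493) = 32194/20493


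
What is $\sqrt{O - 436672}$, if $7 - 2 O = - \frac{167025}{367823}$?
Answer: $\frac{i \sqrt{59078492227737149}}{367823} \approx 660.81 i$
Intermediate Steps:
$O = \frac{1370893}{367823}$ ($O = \frac{7}{2} - \frac{\left(-167025\right) \frac{1}{367823}}{2} = \frac{7}{2} - - \frac{167025}{735646} = \frac{7}{2} + \frac{167025}{735646} = \frac{1370893}{367823} \approx 3.727$)
$\sqrt{O - 436672} = \sqrt{\frac{1370893}{367823} - 436672} = \sqrt{- \frac{160616634163}{367823}} = \frac{i \sqrt{59078492227737149}}{367823}$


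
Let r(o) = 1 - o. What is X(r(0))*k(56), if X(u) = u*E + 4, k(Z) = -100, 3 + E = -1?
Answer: 0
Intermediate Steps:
E = -4 (E = -3 - 1 = -4)
X(u) = 4 - 4*u (X(u) = u*(-4) + 4 = -4*u + 4 = 4 - 4*u)
X(r(0))*k(56) = (4 - 4*(1 - 1*0))*(-100) = (4 - 4*(1 + 0))*(-100) = (4 - 4*1)*(-100) = (4 - 4)*(-100) = 0*(-100) = 0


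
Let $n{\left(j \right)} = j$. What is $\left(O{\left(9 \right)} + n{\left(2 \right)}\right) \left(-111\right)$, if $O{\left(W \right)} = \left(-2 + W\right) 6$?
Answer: $-4884$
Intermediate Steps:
$O{\left(W \right)} = -12 + 6 W$
$\left(O{\left(9 \right)} + n{\left(2 \right)}\right) \left(-111\right) = \left(\left(-12 + 6 \cdot 9\right) + 2\right) \left(-111\right) = \left(\left(-12 + 54\right) + 2\right) \left(-111\right) = \left(42 + 2\right) \left(-111\right) = 44 \left(-111\right) = -4884$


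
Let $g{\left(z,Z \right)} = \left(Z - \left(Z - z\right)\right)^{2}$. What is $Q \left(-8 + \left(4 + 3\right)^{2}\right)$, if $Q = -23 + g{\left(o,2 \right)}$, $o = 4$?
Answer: $-287$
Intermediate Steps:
$g{\left(z,Z \right)} = z^{2}$
$Q = -7$ ($Q = -23 + 4^{2} = -23 + 16 = -7$)
$Q \left(-8 + \left(4 + 3\right)^{2}\right) = - 7 \left(-8 + \left(4 + 3\right)^{2}\right) = - 7 \left(-8 + 7^{2}\right) = - 7 \left(-8 + 49\right) = \left(-7\right) 41 = -287$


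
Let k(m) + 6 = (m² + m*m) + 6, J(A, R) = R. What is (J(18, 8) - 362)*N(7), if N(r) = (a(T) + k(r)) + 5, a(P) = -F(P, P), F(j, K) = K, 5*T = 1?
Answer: -181956/5 ≈ -36391.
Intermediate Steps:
T = ⅕ (T = (⅕)*1 = ⅕ ≈ 0.20000)
k(m) = 2*m² (k(m) = -6 + ((m² + m*m) + 6) = -6 + ((m² + m²) + 6) = -6 + (2*m² + 6) = -6 + (6 + 2*m²) = 2*m²)
a(P) = -P
N(r) = 24/5 + 2*r² (N(r) = (-1*⅕ + 2*r²) + 5 = (-⅕ + 2*r²) + 5 = 24/5 + 2*r²)
(J(18, 8) - 362)*N(7) = (8 - 362)*(24/5 + 2*7²) = -354*(24/5 + 2*49) = -354*(24/5 + 98) = -354*514/5 = -181956/5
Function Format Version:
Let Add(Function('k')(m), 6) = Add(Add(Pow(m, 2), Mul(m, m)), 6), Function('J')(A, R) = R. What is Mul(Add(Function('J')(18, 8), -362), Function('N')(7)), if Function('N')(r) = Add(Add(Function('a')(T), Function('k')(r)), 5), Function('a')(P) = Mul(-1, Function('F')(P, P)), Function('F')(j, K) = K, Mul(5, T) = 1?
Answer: Rational(-181956, 5) ≈ -36391.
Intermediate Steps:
T = Rational(1, 5) (T = Mul(Rational(1, 5), 1) = Rational(1, 5) ≈ 0.20000)
Function('k')(m) = Mul(2, Pow(m, 2)) (Function('k')(m) = Add(-6, Add(Add(Pow(m, 2), Mul(m, m)), 6)) = Add(-6, Add(Add(Pow(m, 2), Pow(m, 2)), 6)) = Add(-6, Add(Mul(2, Pow(m, 2)), 6)) = Add(-6, Add(6, Mul(2, Pow(m, 2)))) = Mul(2, Pow(m, 2)))
Function('a')(P) = Mul(-1, P)
Function('N')(r) = Add(Rational(24, 5), Mul(2, Pow(r, 2))) (Function('N')(r) = Add(Add(Mul(-1, Rational(1, 5)), Mul(2, Pow(r, 2))), 5) = Add(Add(Rational(-1, 5), Mul(2, Pow(r, 2))), 5) = Add(Rational(24, 5), Mul(2, Pow(r, 2))))
Mul(Add(Function('J')(18, 8), -362), Function('N')(7)) = Mul(Add(8, -362), Add(Rational(24, 5), Mul(2, Pow(7, 2)))) = Mul(-354, Add(Rational(24, 5), Mul(2, 49))) = Mul(-354, Add(Rational(24, 5), 98)) = Mul(-354, Rational(514, 5)) = Rational(-181956, 5)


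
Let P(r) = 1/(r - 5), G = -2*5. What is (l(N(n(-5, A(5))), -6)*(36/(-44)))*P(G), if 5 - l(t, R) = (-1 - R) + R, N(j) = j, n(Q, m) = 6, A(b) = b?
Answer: 18/55 ≈ 0.32727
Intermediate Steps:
l(t, R) = 6 (l(t, R) = 5 - ((-1 - R) + R) = 5 - 1*(-1) = 5 + 1 = 6)
G = -10
P(r) = 1/(-5 + r)
(l(N(n(-5, A(5))), -6)*(36/(-44)))*P(G) = (6*(36/(-44)))/(-5 - 10) = (6*(36*(-1/44)))/(-15) = (6*(-9/11))*(-1/15) = -54/11*(-1/15) = 18/55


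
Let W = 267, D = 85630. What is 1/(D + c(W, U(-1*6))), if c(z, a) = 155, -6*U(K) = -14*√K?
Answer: 1/85785 ≈ 1.1657e-5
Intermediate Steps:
U(K) = 7*√K/3 (U(K) = -(-7)*√K/3 = 7*√K/3)
1/(D + c(W, U(-1*6))) = 1/(85630 + 155) = 1/85785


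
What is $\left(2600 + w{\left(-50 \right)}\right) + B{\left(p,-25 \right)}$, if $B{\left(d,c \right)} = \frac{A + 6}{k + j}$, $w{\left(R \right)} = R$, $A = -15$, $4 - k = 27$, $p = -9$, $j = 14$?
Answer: $2551$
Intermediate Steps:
$k = -23$ ($k = 4 - 27 = -23$)
$B{\left(d,c \right)} = 1$ ($B{\left(d,c \right)} = \frac{-15 + 6}{-23 + 14} = - \frac{9}{-9} = \left(-9\right) \left(- \frac{1}{9}\right) = 1$)
$\left(2600 + w{\left(-50 \right)}\right) + B{\left(p,-25 \right)} = \left(2600 - 50\right) + 1 = 2550 + 1 = 2551$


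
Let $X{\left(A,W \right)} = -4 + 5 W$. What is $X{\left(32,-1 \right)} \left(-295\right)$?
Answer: $2655$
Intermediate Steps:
$X{\left(32,-1 \right)} \left(-295\right) = \left(-4 + 5 \left(-1\right)\right) \left(-295\right) = \left(-4 - 5\right) \left(-295\right) = \left(-9\right) \left(-295\right) = 2655$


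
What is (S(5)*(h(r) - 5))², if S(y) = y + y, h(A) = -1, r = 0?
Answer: 3600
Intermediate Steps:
S(y) = 2*y
(S(5)*(h(r) - 5))² = ((2*5)*(-1 - 5))² = (10*(-6))² = (-60)² = 3600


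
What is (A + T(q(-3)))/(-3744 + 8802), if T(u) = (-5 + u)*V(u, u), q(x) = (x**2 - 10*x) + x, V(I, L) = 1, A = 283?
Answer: 157/2529 ≈ 0.062080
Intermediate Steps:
q(x) = x**2 - 9*x
T(u) = -5 + u (T(u) = (-5 + u)*1 = -5 + u)
(A + T(q(-3)))/(-3744 + 8802) = (283 + (-5 - 3*(-9 - 3)))/(-3744 + 8802) = (283 + (-5 - 3*(-12)))/5058 = (283 + (-5 + 36))*(1/5058) = (283 + 31)*(1/5058) = 314*(1/5058) = 157/2529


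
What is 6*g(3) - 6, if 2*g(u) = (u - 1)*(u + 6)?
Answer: 48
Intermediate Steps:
g(u) = (-1 + u)*(6 + u)/2 (g(u) = ((u - 1)*(u + 6))/2 = ((-1 + u)*(6 + u))/2 = (-1 + u)*(6 + u)/2)
6*g(3) - 6 = 6*(-3 + (½)*3² + (5/2)*3) - 6 = 6*(-3 + (½)*9 + 15/2) - 6 = 6*(-3 + 9/2 + 15/2) - 6 = 6*9 - 6 = 54 - 6 = 48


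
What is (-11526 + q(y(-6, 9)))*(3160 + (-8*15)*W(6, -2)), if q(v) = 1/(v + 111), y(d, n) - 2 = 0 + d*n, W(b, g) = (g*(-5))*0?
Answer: -2148904280/59 ≈ -3.6422e+7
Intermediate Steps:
W(b, g) = 0 (W(b, g) = -5*g*0 = 0)
y(d, n) = 2 + d*n (y(d, n) = 2 + (0 + d*n) = 2 + d*n)
q(v) = 1/(111 + v)
(-11526 + q(y(-6, 9)))*(3160 + (-8*15)*W(6, -2)) = (-11526 + 1/(111 + (2 - 6*9)))*(3160 - 8*15*0) = (-11526 + 1/(111 + (2 - 54)))*(3160 - 120*0) = (-11526 + 1/(111 - 52))*(3160 + 0) = (-11526 + 1/59)*3160 = -680033/59*3160 = -2148904280/59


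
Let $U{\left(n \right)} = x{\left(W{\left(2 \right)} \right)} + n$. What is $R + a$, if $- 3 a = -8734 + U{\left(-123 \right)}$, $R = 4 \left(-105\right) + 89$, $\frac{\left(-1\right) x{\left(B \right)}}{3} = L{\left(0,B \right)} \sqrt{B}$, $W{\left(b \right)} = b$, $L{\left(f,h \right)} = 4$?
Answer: $\frac{7864}{3} + 4 \sqrt{2} \approx 2627.0$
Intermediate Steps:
$x{\left(B \right)} = - 12 \sqrt{B}$ ($x{\left(B \right)} = - 3 \cdot 4 \sqrt{B} = - 12 \sqrt{B}$)
$R = -331$ ($R = -420 + 89 = -331$)
$U{\left(n \right)} = n - 12 \sqrt{2}$ ($U{\left(n \right)} = - 12 \sqrt{2} + n = n - 12 \sqrt{2}$)
$a = \frac{8857}{3} + 4 \sqrt{2}$ ($a = - \frac{-8734 - \left(123 + 12 \sqrt{2}\right)}{3} = - \frac{-8857 - 12 \sqrt{2}}{3} = \frac{8857}{3} + 4 \sqrt{2} \approx 2958.0$)
$R + a = -331 + \left(\frac{8857}{3} + 4 \sqrt{2}\right) = \frac{7864}{3} + 4 \sqrt{2}$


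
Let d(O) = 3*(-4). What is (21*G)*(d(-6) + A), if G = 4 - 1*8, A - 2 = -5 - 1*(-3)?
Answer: 1008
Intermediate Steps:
A = 0 (A = 2 + (-5 - 1*(-3)) = 2 + (-5 + 3) = 2 - 2 = 0)
d(O) = -12
G = -4 (G = 4 - 8 = -4)
(21*G)*(d(-6) + A) = (21*(-4))*(-12 + 0) = -84*(-12) = 1008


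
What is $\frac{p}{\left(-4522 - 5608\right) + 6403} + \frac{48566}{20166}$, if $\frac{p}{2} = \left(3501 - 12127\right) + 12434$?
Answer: $\frac{13710613}{37579341} \approx 0.36484$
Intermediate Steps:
$p = 7616$ ($p = 2 \left(\left(3501 - 12127\right) + 12434\right) = 2 \left(-8626 + 12434\right) = 2 \cdot 3808 = 7616$)
$\frac{p}{\left(-4522 - 5608\right) + 6403} + \frac{48566}{20166} = \frac{7616}{\left(-4522 - 5608\right) + 6403} + \frac{48566}{20166} = \frac{7616}{-10130 + 6403} + 48566 \cdot \frac{1}{20166} = \frac{7616}{-3727} + \frac{24283}{10083} = 7616 \left(- \frac{1}{3727}\right) + \frac{24283}{10083} = - \frac{7616}{3727} + \frac{24283}{10083} = \frac{13710613}{37579341}$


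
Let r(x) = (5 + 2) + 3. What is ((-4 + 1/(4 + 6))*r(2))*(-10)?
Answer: 390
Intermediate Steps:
r(x) = 10 (r(x) = 7 + 3 = 10)
((-4 + 1/(4 + 6))*r(2))*(-10) = ((-4 + 1/(4 + 6))*10)*(-10) = ((-4 + 1/10)*10)*(-10) = ((-4 + ⅒)*10)*(-10) = -39/10*10*(-10) = -39*(-10) = 390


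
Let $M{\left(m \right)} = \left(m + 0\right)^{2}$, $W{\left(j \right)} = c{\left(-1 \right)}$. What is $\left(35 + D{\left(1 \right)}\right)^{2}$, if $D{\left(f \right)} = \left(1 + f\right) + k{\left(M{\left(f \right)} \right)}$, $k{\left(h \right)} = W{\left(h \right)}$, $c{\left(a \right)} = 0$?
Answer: $1369$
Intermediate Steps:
$W{\left(j \right)} = 0$
$M{\left(m \right)} = m^{2}$
$k{\left(h \right)} = 0$
$D{\left(f \right)} = 1 + f$ ($D{\left(f \right)} = \left(1 + f\right) + 0 = 1 + f$)
$\left(35 + D{\left(1 \right)}\right)^{2} = \left(35 + \left(1 + 1\right)\right)^{2} = \left(35 + 2\right)^{2} = 37^{2} = 1369$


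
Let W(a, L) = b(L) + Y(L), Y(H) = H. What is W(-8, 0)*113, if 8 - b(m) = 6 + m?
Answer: 226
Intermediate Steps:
b(m) = 2 - m (b(m) = 8 - (6 + m) = 8 + (-6 - m) = 2 - m)
W(a, L) = 2 (W(a, L) = (2 - L) + L = 2)
W(-8, 0)*113 = 2*113 = 226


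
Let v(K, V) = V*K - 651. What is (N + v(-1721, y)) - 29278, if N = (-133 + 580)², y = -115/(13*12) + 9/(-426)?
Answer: 1896045559/11076 ≈ 1.7119e+5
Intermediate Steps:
y = -8399/11076 (y = -115/156 + 9*(-1/426) = -115*1/156 - 3/142 = -115/156 - 3/142 = -8399/11076 ≈ -0.75831)
N = 199809 (N = 447² = 199809)
v(K, V) = -651 + K*V (v(K, V) = K*V - 651 = -651 + K*V)
(N + v(-1721, y)) - 29278 = (199809 + (-651 - 1721*(-8399/11076))) - 29278 = (199809 + (-651 + 14454679/11076)) - 29278 = (199809 + 7244203/11076) - 29278 = 2220328687/11076 - 29278 = 1896045559/11076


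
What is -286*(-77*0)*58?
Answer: 0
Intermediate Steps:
-286*(-77*0)*58 = -0*58 = -286*0 = 0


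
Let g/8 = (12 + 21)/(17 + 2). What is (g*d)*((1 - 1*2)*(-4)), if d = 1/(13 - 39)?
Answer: -528/247 ≈ -2.1377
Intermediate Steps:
g = 264/19 (g = 8*((12 + 21)/(17 + 2)) = 8*(33/19) = 264/19 ≈ 13.895)
d = -1/26 (d = 1/(-26) = -1/26 ≈ -0.038462)
(g*d)*((1 - 1*2)*(-4)) = ((264/19)*(-1/26))*((1 - 1*2)*(-4)) = -132*(1 - 2)*(-4)/247 = -(-132)*(-4)/247 = -132/247*4 = -528/247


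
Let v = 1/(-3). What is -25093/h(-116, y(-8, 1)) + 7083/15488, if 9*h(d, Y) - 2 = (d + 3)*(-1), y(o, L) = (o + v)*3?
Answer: -152041257/77440 ≈ -1963.3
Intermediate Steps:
v = -⅓ ≈ -0.33333
y(o, L) = -1 + 3*o (y(o, L) = (o - ⅓)*3 = (-⅓ + o)*3 = -1 + 3*o)
h(d, Y) = -⅑ - d/9 (h(d, Y) = 2/9 + ((d + 3)*(-1))/9 = 2/9 + ((3 + d)*(-1))/9 = 2/9 + (-3 - d)/9 = 2/9 + (-⅓ - d/9) = -⅑ - d/9)
-25093/h(-116, y(-8, 1)) + 7083/15488 = -25093/(-⅑ - ⅑*(-116)) + 7083/15488 = -25093/(-⅑ + 116/9) + 7083*(1/15488) = -25093/115/9 + 7083/15488 = -25093*9/115 + 7083/15488 = -9819/5 + 7083/15488 = -152041257/77440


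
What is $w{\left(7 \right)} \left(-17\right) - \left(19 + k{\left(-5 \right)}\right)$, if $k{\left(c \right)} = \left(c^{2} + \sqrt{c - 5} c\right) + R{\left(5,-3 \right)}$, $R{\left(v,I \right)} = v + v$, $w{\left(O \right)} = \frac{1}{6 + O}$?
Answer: $- \frac{719}{13} + 5 i \sqrt{10} \approx -55.308 + 15.811 i$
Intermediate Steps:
$R{\left(v,I \right)} = 2 v$
$k{\left(c \right)} = 10 + c^{2} + c \sqrt{-5 + c}$ ($k{\left(c \right)} = \left(c^{2} + \sqrt{c - 5} c\right) + 2 \cdot 5 = \left(c^{2} + \sqrt{-5 + c} c\right) + 10 = \left(c^{2} + c \sqrt{-5 + c}\right) + 10 = 10 + c^{2} + c \sqrt{-5 + c}$)
$w{\left(7 \right)} \left(-17\right) - \left(19 + k{\left(-5 \right)}\right) = \frac{1}{6 + 7} \left(-17\right) - \left(54 - 5 \sqrt{-5 - 5}\right) = \frac{1}{13} \left(-17\right) - \left(54 - 5 i \sqrt{10}\right) = - \frac{17}{13} - \left(54 - 5 i \sqrt{10}\right) = - \frac{719}{13} + 5 i \sqrt{10}$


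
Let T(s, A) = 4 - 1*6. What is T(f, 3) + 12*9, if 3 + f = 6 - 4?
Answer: 106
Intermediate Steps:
f = -1 (f = -3 + (6 - 4) = -3 + 2 = -1)
T(s, A) = -2 (T(s, A) = 4 - 6 = -2)
T(f, 3) + 12*9 = -2 + 12*9 = -2 + 108 = 106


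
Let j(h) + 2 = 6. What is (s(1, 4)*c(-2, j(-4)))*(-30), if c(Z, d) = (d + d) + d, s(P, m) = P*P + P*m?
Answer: -1800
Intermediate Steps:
s(P, m) = P² + P*m
j(h) = 4 (j(h) = -2 + 6 = 4)
c(Z, d) = 3*d (c(Z, d) = 2*d + d = 3*d)
(s(1, 4)*c(-2, j(-4)))*(-30) = ((1*(1 + 4))*(3*4))*(-30) = ((1*5)*12)*(-30) = (5*12)*(-30) = 60*(-30) = -1800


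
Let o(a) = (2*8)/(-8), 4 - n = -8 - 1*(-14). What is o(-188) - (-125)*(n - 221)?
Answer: -27877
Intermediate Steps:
n = -2 (n = 4 - (-8 - 1*(-14)) = 4 - (-8 + 14) = 4 - 1*6 = 4 - 6 = -2)
o(a) = -2 (o(a) = 16*(-1/8) = -2)
o(-188) - (-125)*(n - 221) = -2 - (-125)*(-2 - 221) = -2 - (-125)*(-223) = -2 - 1*27875 = -2 - 27875 = -27877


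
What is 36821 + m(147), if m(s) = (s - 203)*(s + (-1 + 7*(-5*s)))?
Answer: 316765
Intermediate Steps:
m(s) = (-1 - 34*s)*(-203 + s) (m(s) = (-203 + s)*(s + (-1 - 35*s)) = (-203 + s)*(-1 - 34*s) = (-1 - 34*s)*(-203 + s))
36821 + m(147) = 36821 + (203 - 34*147² + 6901*147) = 36821 + (203 - 34*21609 + 1014447) = 36821 + (203 - 734706 + 1014447) = 36821 + 279944 = 316765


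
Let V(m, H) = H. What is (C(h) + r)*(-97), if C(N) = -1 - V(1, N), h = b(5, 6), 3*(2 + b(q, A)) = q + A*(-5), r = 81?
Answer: -26287/3 ≈ -8762.3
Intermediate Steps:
b(q, A) = -2 - 5*A/3 + q/3 (b(q, A) = -2 + (q + A*(-5))/3 = -2 + (q - 5*A)/3 = -2 + (-5*A/3 + q/3) = -2 - 5*A/3 + q/3)
h = -31/3 (h = -2 - 5/3*6 + (⅓)*5 = -2 - 10 + 5/3 = -31/3 ≈ -10.333)
C(N) = -1 - N
(C(h) + r)*(-97) = ((-1 - 1*(-31/3)) + 81)*(-97) = ((-1 + 31/3) + 81)*(-97) = (28/3 + 81)*(-97) = (271/3)*(-97) = -26287/3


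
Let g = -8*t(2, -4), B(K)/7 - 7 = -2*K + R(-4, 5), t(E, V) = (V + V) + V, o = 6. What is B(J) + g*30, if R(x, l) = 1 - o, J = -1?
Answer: 2908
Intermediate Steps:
R(x, l) = -5 (R(x, l) = 1 - 1*6 = 1 - 6 = -5)
t(E, V) = 3*V (t(E, V) = 2*V + V = 3*V)
B(K) = 14 - 14*K (B(K) = 49 + 7*(-2*K - 5) = 49 + 7*(-5 - 2*K) = 49 + (-35 - 14*K) = 14 - 14*K)
g = 96 (g = -24*(-4) = -8*(-12) = 96)
B(J) + g*30 = (14 - 14*(-1)) + 96*30 = (14 + 14) + 2880 = 28 + 2880 = 2908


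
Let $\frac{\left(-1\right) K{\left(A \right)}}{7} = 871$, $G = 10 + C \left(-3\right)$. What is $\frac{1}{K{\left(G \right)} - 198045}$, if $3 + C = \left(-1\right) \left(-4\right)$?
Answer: $- \frac{1}{204142} \approx -4.8986 \cdot 10^{-6}$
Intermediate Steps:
$C = 1$ ($C = -3 - -4 = -3 + 4 = 1$)
$G = 7$ ($G = 10 + 1 \left(-3\right) = 10 - 3 = 7$)
$K{\left(A \right)} = -6097$ ($K{\left(A \right)} = \left(-7\right) 871 = -6097$)
$\frac{1}{K{\left(G \right)} - 198045} = \frac{1}{-6097 - 198045} = \frac{1}{-204142} = - \frac{1}{204142}$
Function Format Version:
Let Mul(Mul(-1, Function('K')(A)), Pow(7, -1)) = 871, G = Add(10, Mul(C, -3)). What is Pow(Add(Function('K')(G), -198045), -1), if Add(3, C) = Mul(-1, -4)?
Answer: Rational(-1, 204142) ≈ -4.8986e-6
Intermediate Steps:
C = 1 (C = Add(-3, Mul(-1, -4)) = Add(-3, 4) = 1)
G = 7 (G = Add(10, Mul(1, -3)) = Add(10, -3) = 7)
Function('K')(A) = -6097 (Function('K')(A) = Mul(-7, 871) = -6097)
Pow(Add(Function('K')(G), -198045), -1) = Pow(Add(-6097, -198045), -1) = Pow(-204142, -1) = Rational(-1, 204142)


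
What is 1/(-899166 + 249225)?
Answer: -1/649941 ≈ -1.5386e-6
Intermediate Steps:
1/(-899166 + 249225) = 1/(-649941) = -1/649941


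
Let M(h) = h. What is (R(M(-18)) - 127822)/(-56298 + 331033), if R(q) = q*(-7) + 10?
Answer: -127686/274735 ≈ -0.46476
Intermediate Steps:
R(q) = 10 - 7*q (R(q) = -7*q + 10 = 10 - 7*q)
(R(M(-18)) - 127822)/(-56298 + 331033) = ((10 - 7*(-18)) - 127822)/(-56298 + 331033) = ((10 + 126) - 127822)/274735 = (136 - 127822)*(1/274735) = -127686*1/274735 = -127686/274735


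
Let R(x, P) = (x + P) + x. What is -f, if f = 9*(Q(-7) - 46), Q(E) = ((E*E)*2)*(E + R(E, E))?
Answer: 25110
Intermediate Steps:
R(x, P) = P + 2*x (R(x, P) = (P + x) + x = P + 2*x)
Q(E) = 8*E**3 (Q(E) = ((E*E)*2)*(E + (E + 2*E)) = (E**2*2)*(E + 3*E) = (2*E**2)*(4*E) = 8*E**3)
f = -25110 (f = 9*(8*(-7)**3 - 46) = 9*(8*(-343) - 46) = 9*(-2744 - 46) = 9*(-2790) = -25110)
-f = -1*(-25110) = 25110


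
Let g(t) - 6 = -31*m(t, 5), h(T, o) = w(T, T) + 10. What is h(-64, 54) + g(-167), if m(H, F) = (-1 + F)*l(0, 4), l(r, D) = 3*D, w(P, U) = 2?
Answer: -1470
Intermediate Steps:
h(T, o) = 12 (h(T, o) = 2 + 10 = 12)
m(H, F) = -12 + 12*F (m(H, F) = (-1 + F)*(3*4) = (-1 + F)*12 = -12 + 12*F)
g(t) = -1482 (g(t) = 6 - 31*(-12 + 12*5) = 6 - 31*(-12 + 60) = 6 - 31*48 = 6 - 1488 = -1482)
h(-64, 54) + g(-167) = 12 - 1482 = -1470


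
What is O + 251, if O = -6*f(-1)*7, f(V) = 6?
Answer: -1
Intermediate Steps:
O = -252 (O = -6*6*7 = -36*7 = -252)
O + 251 = -252 + 251 = -1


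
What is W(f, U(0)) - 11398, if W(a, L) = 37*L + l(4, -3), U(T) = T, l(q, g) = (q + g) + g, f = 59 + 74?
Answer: -11400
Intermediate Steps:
f = 133
l(q, g) = q + 2*g (l(q, g) = (g + q) + g = q + 2*g)
W(a, L) = -2 + 37*L (W(a, L) = 37*L + (4 + 2*(-3)) = 37*L + (4 - 6) = 37*L - 2 = -2 + 37*L)
W(f, U(0)) - 11398 = (-2 + 37*0) - 11398 = (-2 + 0) - 11398 = -2 - 11398 = -11400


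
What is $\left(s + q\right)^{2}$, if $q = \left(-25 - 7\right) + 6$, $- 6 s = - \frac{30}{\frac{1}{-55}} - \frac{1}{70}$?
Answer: $\frac{15981763561}{176400} \approx 90600.0$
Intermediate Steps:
$s = - \frac{115499}{420}$ ($s = - \frac{- \frac{30}{\frac{1}{-55}} - \frac{1}{70}}{6} = - \frac{- \frac{30}{- \frac{1}{55}} - \frac{1}{70}}{6} = - \frac{\left(-30\right) \left(-55\right) - \frac{1}{70}}{6} = - \frac{1650 - \frac{1}{70}}{6} = \left(- \frac{1}{6}\right) \frac{115499}{70} = - \frac{115499}{420} \approx -275.0$)
$q = -26$ ($q = \left(-25 - 7\right) + 6 = -32 + 6 = -26$)
$\left(s + q\right)^{2} = \left(- \frac{115499}{420} - 26\right)^{2} = \left(- \frac{126419}{420}\right)^{2} = \frac{15981763561}{176400}$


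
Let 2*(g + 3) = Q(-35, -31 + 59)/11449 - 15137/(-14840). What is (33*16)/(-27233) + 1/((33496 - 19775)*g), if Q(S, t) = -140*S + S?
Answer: -5616054529347296/289185606627976071 ≈ -0.019420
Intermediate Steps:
Q(S, t) = -139*S
g = -773918847/339806320 (g = -3 + (-139*(-35)/11449 - 15137/(-14840))/2 = -3 + (4865*(1/11449) - 15137*(-1/14840))/2 = -3 + (4865/11449 + 15137/14840)/2 = -3 + (½)*(245500113/169903160) = -3 + 245500113/339806320 = -773918847/339806320 ≈ -2.2775)
(33*16)/(-27233) + 1/((33496 - 19775)*g) = (33*16)/(-27233) + 1/((33496 - 19775)*(-773918847/339806320)) = 528*(-1/27233) - 339806320/773918847/13721 = -528/27233 + (1/13721)*(-339806320/773918847) = -528/27233 - 339806320/10618940499687 = -5616054529347296/289185606627976071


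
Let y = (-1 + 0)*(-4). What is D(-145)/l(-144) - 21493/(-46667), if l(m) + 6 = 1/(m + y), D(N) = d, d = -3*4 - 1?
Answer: 103009553/39246947 ≈ 2.6247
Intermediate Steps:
d = -13 (d = -12 - 1 = -13)
D(N) = -13
y = 4 (y = -1*(-4) = 4)
l(m) = -6 + 1/(4 + m) (l(m) = -6 + 1/(m + 4) = -6 + 1/(4 + m))
D(-145)/l(-144) - 21493/(-46667) = -13*(4 - 144)/(-23 - 6*(-144)) - 21493/(-46667) = -13*(-140/(-23 + 864)) - 21493*(-1/46667) = -13/((-1/140*841)) + 21493/46667 = -13/(-841/140) + 21493/46667 = -13*(-140/841) + 21493/46667 = 1820/841 + 21493/46667 = 103009553/39246947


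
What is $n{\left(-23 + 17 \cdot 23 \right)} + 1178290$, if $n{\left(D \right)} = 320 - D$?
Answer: $1178242$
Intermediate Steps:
$n{\left(-23 + 17 \cdot 23 \right)} + 1178290 = \left(320 - \left(-23 + 17 \cdot 23\right)\right) + 1178290 = \left(320 - \left(-23 + 391\right)\right) + 1178290 = \left(320 - 368\right) + 1178290 = -48 + 1178290 = 1178242$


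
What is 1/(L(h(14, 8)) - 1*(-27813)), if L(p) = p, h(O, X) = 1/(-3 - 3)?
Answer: 6/166877 ≈ 3.5955e-5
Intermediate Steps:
h(O, X) = -1/6 (h(O, X) = 1/(-6) = -1/6)
1/(L(h(14, 8)) - 1*(-27813)) = 1/(-1/6 - 1*(-27813)) = 1/(-1/6 + 27813) = 1/(166877/6) = 6/166877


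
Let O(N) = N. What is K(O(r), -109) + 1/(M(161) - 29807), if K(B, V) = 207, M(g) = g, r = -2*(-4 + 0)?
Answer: 6136721/29646 ≈ 207.00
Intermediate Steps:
r = 8 (r = -2*(-4) = 8)
K(O(r), -109) + 1/(M(161) - 29807) = 207 + 1/(161 - 29807) = 207 + 1/(-29646) = 207 - 1/29646 = 6136721/29646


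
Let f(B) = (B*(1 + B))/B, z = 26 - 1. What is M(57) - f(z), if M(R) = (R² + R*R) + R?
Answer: 6529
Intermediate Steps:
M(R) = R + 2*R² (M(R) = (R² + R²) + R = 2*R² + R = R + 2*R²)
z = 25
f(B) = 1 + B
M(57) - f(z) = 57*(1 + 2*57) - (1 + 25) = 57*(1 + 114) - 1*26 = 57*115 - 26 = 6555 - 26 = 6529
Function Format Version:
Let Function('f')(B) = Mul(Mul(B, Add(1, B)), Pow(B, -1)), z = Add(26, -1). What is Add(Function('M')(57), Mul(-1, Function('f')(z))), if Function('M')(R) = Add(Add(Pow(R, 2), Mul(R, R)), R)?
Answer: 6529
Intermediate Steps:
Function('M')(R) = Add(R, Mul(2, Pow(R, 2))) (Function('M')(R) = Add(Add(Pow(R, 2), Pow(R, 2)), R) = Add(Mul(2, Pow(R, 2)), R) = Add(R, Mul(2, Pow(R, 2))))
z = 25
Function('f')(B) = Add(1, B)
Add(Function('M')(57), Mul(-1, Function('f')(z))) = Add(Mul(57, Add(1, Mul(2, 57))), Mul(-1, Add(1, 25))) = Add(Mul(57, Add(1, 114)), Mul(-1, 26)) = Add(Mul(57, 115), -26) = Add(6555, -26) = 6529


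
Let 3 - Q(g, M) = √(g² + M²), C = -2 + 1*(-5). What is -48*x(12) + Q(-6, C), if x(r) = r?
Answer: -573 - √85 ≈ -582.22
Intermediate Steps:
C = -7 (C = -2 - 5 = -7)
Q(g, M) = 3 - √(M² + g²) (Q(g, M) = 3 - √(g² + M²) = 3 - √(M² + g²))
-48*x(12) + Q(-6, C) = -48*12 + (3 - √((-7)² + (-6)²)) = -576 + (3 - √(49 + 36)) = -576 + (3 - √85) = -573 - √85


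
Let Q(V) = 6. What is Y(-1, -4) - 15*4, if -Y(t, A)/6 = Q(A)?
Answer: -96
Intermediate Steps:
Y(t, A) = -36 (Y(t, A) = -6*6 = -36)
Y(-1, -4) - 15*4 = -36 - 15*4 = -36 - 60 = -96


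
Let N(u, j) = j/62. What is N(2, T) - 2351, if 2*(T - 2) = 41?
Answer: -291479/124 ≈ -2350.6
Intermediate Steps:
T = 45/2 (T = 2 + (½)*41 = 2 + 41/2 = 45/2 ≈ 22.500)
N(u, j) = j/62 (N(u, j) = j*(1/62) = j/62)
N(2, T) - 2351 = (1/62)*(45/2) - 2351 = 45/124 - 2351 = -291479/124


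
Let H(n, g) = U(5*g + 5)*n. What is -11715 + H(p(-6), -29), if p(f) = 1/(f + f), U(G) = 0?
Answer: -11715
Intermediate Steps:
p(f) = 1/(2*f)
H(n, g) = 0 (H(n, g) = 0*n = 0)
-11715 + H(p(-6), -29) = -11715 + 0 = -11715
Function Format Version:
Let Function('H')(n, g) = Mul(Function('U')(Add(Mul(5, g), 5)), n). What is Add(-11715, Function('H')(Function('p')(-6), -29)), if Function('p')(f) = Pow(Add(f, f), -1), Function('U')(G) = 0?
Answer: -11715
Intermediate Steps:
Function('p')(f) = Mul(Rational(1, 2), Pow(f, -1)) (Function('p')(f) = Pow(Mul(2, f), -1) = Mul(Rational(1, 2), Pow(f, -1)))
Function('H')(n, g) = 0 (Function('H')(n, g) = Mul(0, n) = 0)
Add(-11715, Function('H')(Function('p')(-6), -29)) = Add(-11715, 0) = -11715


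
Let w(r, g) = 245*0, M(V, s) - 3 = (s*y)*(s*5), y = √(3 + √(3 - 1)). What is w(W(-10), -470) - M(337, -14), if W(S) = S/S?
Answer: -3 - 980*√(3 + √2) ≈ -2062.0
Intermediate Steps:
W(S) = 1
y = √(3 + √2) ≈ 2.1010
M(V, s) = 3 + 5*s²*√(3 + √2) (M(V, s) = 3 + (s*√(3 + √2))*(s*5) = 3 + (s*√(3 + √2))*(5*s) = 3 + 5*s²*√(3 + √2))
w(r, g) = 0
w(W(-10), -470) - M(337, -14) = 0 - (3 + 5*(-14)²*√(3 + √2)) = 0 - (3 + 5*196*√(3 + √2)) = 0 - (3 + 980*√(3 + √2)) = 0 + (-3 - 980*√(3 + √2)) = -3 - 980*√(3 + √2)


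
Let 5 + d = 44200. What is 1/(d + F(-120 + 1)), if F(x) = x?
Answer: 1/44076 ≈ 2.2688e-5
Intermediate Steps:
d = 44195 (d = -5 + 44200 = 44195)
1/(d + F(-120 + 1)) = 1/(44195 + (-120 + 1)) = 1/(44195 - 119) = 1/44076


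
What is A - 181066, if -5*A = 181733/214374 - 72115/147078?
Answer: -2378732818394327/13137374655 ≈ -1.8107e+5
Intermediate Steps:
A = -939112097/13137374655 (A = -(181733/214374 - 72115/147078)/5 = -⅕*939112097/2627474931 = -939112097/13137374655 ≈ -0.071484)
A - 181066 = -939112097/13137374655 - 181066 = -2378732818394327/13137374655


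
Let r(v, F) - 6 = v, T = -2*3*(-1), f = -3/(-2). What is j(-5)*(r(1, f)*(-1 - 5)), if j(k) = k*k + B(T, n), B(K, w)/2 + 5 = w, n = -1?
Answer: -546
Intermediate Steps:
f = 3/2 (f = -3*(-½) = 3/2 ≈ 1.5000)
T = 6 (T = -6*(-1) = 6)
B(K, w) = -10 + 2*w
r(v, F) = 6 + v
j(k) = -12 + k² (j(k) = k*k + (-10 + 2*(-1)) = k² + (-10 - 2) = k² - 12 = -12 + k²)
j(-5)*(r(1, f)*(-1 - 5)) = (-12 + (-5)²)*((6 + 1)*(-1 - 5)) = (-12 + 25)*(7*(-6)) = 13*(-42) = -546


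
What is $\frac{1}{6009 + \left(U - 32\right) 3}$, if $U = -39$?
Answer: $\frac{1}{5796} \approx 0.00017253$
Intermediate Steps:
$\frac{1}{6009 + \left(U - 32\right) 3} = \frac{1}{6009 + \left(-39 - 32\right) 3} = \frac{1}{6009 - 213} = \frac{1}{5796}$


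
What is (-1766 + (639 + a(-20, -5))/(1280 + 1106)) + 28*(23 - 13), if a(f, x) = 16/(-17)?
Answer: -60264285/40562 ≈ -1485.7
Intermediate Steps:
a(f, x) = -16/17 (a(f, x) = 16*(-1/17) = -16/17)
(-1766 + (639 + a(-20, -5))/(1280 + 1106)) + 28*(23 - 13) = (-1766 + (639 - 16/17)/(1280 + 1106)) + 28*(23 - 13) = (-1766 + (10847/17)/2386) + 28*10 = (-1766 + (10847/17)*(1/2386)) + 280 = (-1766 + 10847/40562) + 280 = -71621645/40562 + 280 = -60264285/40562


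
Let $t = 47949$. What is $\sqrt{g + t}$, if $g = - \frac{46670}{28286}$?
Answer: $\frac{2 \sqrt{2397660569549}}{14143} \approx 218.97$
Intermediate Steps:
$g = - \frac{23335}{14143}$ ($g = \left(-46670\right) \frac{1}{28286} = - \frac{23335}{14143} \approx -1.6499$)
$\sqrt{g + t} = \sqrt{- \frac{23335}{14143} + 47949} = \sqrt{\frac{678119372}{14143}} = \frac{2 \sqrt{2397660569549}}{14143}$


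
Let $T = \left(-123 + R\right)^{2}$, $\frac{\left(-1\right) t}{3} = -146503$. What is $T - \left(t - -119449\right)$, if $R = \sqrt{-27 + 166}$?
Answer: $-558958 + \left(123 - \sqrt{139}\right)^{2} \approx -5.4659 \cdot 10^{5}$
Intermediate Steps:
$t = 439509$ ($t = \left(-3\right) \left(-146503\right) = 439509$)
$R = \sqrt{139} \approx 11.79$
$T = \left(-123 + \sqrt{139}\right)^{2} \approx 12368.0$
$T - \left(t - -119449\right) = \left(123 - \sqrt{139}\right)^{2} - \left(439509 - -119449\right) = \left(123 - \sqrt{139}\right)^{2} - \left(439509 + 119449\right) = \left(123 - \sqrt{139}\right)^{2} - 558958 = -558958 + \left(123 - \sqrt{139}\right)^{2}$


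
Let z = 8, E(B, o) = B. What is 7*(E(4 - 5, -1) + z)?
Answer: 49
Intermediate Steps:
7*(E(4 - 5, -1) + z) = 7*((4 - 5) + 8) = 7*(-1 + 8) = 7*7 = 49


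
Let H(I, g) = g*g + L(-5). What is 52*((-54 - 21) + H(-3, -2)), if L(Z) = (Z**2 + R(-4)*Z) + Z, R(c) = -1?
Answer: -2392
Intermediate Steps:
L(Z) = Z**2 (L(Z) = (Z**2 - Z) + Z = Z**2)
H(I, g) = 25 + g**2 (H(I, g) = g*g + (-5)**2 = g**2 + 25 = 25 + g**2)
52*((-54 - 21) + H(-3, -2)) = 52*((-54 - 21) + (25 + (-2)**2)) = 52*(-75 + (25 + 4)) = 52*(-75 + 29) = 52*(-46) = -2392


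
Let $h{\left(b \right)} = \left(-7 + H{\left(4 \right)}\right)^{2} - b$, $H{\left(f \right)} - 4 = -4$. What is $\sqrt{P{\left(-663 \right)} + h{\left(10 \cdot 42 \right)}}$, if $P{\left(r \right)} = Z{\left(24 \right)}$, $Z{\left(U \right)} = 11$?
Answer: $6 i \sqrt{10} \approx 18.974 i$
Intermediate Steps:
$P{\left(r \right)} = 11$
$H{\left(f \right)} = 0$ ($H{\left(f \right)} = 4 - 4 = 0$)
$h{\left(b \right)} = 49 - b$ ($h{\left(b \right)} = \left(-7 + 0\right)^{2} - b = \left(-7\right)^{2} - b = 49 - b$)
$\sqrt{P{\left(-663 \right)} + h{\left(10 \cdot 42 \right)}} = \sqrt{11 + \left(49 - 10 \cdot 42\right)} = \sqrt{11 + \left(49 - 420\right)} = \sqrt{11 - 371} = \sqrt{-360} = 6 i \sqrt{10}$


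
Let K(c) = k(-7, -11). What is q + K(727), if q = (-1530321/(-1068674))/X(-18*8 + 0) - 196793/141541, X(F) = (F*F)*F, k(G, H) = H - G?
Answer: -811543055231322791/150554494370045952 ≈ -5.3904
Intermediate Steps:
K(c) = -4 (K(c) = -11 - 1*(-7) = -11 + 7 = -4)
X(F) = F**3 (X(F) = F**2*F = F**3)
q = -209325077751138983/150554494370045952 (q = (-1530321/(-1068674))/((-18*8 + 0)**3) - 196793/141541 = (-1530321*(-1/1068674))/((-144 + 0)**3) - 196793*1/141541 = 1530321/(1068674*((-144)**3)) - 196793/141541 = (1530321/1068674)/(-2985984) - 196793/141541 = (1530321/1068674)*(-1/2985984) - 196793/141541 = -510107/1063681155072 - 196793/141541 = -209325077751138983/150554494370045952 ≈ -1.3904)
q + K(727) = -209325077751138983/150554494370045952 - 4 = -811543055231322791/150554494370045952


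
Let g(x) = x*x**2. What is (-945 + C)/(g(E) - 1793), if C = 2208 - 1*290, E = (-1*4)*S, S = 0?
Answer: -973/1793 ≈ -0.54267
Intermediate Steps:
E = 0 (E = -1*4*0 = -4*0 = 0)
g(x) = x**3
C = 1918 (C = 2208 - 290 = 1918)
(-945 + C)/(g(E) - 1793) = (-945 + 1918)/(0**3 - 1793) = 973/(0 - 1793) = 973/(-1793) = 973*(-1/1793) = -973/1793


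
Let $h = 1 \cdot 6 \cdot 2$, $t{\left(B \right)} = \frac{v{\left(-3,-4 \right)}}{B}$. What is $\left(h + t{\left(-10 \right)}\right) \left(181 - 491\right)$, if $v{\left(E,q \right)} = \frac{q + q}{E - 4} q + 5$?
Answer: $- \frac{25947}{7} \approx -3706.7$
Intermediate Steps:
$v{\left(E,q \right)} = 5 + \frac{2 q^{2}}{-4 + E}$ ($v{\left(E,q \right)} = \frac{2 q}{-4 + E} q + 5 = \frac{2 q^{2}}{-4 + E} + 5 = 5 + \frac{2 q^{2}}{-4 + E}$)
$t{\left(B \right)} = \frac{3}{7 B}$ ($t{\left(B \right)} = \frac{\frac{1}{-4 - 3} \left(-20 + 2 \left(-4\right)^{2} + 5 \left(-3\right)\right)}{B} = \frac{\frac{1}{-7} \left(-20 + 2 \cdot 16 - 15\right)}{B} = \frac{\left(- \frac{1}{7}\right) \left(-20 + 32 - 15\right)}{B} = \frac{\left(- \frac{1}{7}\right) \left(-3\right)}{B} = \frac{3}{7 B}$)
$h = 12$ ($h = 6 \cdot 2 = 12$)
$\left(h + t{\left(-10 \right)}\right) \left(181 - 491\right) = \left(12 + \frac{3}{7 \left(-10\right)}\right) \left(181 - 491\right) = \left(12 + \frac{3}{7} \left(- \frac{1}{10}\right)\right) \left(-310\right) = \left(12 - \frac{3}{70}\right) \left(-310\right) = \frac{837}{70} \left(-310\right) = - \frac{25947}{7}$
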